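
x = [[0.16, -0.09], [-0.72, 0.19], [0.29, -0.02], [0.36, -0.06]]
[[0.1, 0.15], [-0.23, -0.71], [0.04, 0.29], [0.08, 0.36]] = x@ [[0.06, 1.0], [-1.00, 0.06]]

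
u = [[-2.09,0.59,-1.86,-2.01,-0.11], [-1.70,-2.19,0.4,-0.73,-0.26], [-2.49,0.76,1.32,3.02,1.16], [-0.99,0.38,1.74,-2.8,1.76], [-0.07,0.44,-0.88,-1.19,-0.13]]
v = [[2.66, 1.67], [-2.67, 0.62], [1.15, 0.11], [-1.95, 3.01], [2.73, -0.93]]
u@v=[[-5.65,-9.28], [2.50,-6.11], [-9.86,4.47], [8.62,-11.29], [-0.41,-3.40]]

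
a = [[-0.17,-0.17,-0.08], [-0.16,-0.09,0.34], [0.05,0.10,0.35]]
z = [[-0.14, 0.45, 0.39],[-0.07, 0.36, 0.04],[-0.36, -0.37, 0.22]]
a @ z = [[0.06, -0.11, -0.09], [-0.09, -0.23, 0.01], [-0.14, -0.07, 0.1]]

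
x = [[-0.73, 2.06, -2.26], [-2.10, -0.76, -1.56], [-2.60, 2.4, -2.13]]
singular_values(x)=[5.34, 2.24, 0.93]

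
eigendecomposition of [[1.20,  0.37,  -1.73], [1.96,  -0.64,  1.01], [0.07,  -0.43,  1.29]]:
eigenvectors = [[-0.82, 0.11, 0.15], [-0.52, 0.95, 0.94], [0.25, 0.29, 0.30]]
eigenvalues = [1.96, -0.1, -0.01]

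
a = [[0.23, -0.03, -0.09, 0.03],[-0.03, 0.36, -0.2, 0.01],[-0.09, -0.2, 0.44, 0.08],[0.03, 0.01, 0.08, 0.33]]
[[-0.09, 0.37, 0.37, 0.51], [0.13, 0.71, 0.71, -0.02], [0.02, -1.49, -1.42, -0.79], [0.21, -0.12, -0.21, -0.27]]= a @[[-0.46, 0.28, 0.51, 1.42], [0.28, 0.13, 0.38, -0.94], [-0.04, -3.35, -2.96, -1.85], [0.69, 0.41, 0.03, -0.47]]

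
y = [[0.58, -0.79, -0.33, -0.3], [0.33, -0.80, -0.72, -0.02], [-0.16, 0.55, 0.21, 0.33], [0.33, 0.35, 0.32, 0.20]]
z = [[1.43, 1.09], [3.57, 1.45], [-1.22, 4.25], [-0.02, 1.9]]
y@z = [[-1.58, -2.49], [-1.51, -3.9], [1.47, 2.14], [1.33, 2.61]]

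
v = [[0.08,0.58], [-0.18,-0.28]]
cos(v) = [[1.05,  0.06], [-0.02,  1.01]]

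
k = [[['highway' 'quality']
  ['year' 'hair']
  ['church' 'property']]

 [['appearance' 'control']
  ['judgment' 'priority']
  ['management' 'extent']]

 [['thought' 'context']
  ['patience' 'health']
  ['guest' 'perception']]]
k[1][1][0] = 'judgment'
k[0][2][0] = 'church'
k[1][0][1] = 'control'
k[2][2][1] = 'perception'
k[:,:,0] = [['highway', 'year', 'church'], ['appearance', 'judgment', 'management'], ['thought', 'patience', 'guest']]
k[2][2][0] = 'guest'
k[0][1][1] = 'hair'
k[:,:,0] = [['highway', 'year', 'church'], ['appearance', 'judgment', 'management'], ['thought', 'patience', 'guest']]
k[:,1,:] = [['year', 'hair'], ['judgment', 'priority'], ['patience', 'health']]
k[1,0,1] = 'control'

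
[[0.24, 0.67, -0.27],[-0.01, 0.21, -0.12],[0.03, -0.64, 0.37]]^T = [[0.24, -0.01, 0.03], [0.67, 0.21, -0.64], [-0.27, -0.12, 0.37]]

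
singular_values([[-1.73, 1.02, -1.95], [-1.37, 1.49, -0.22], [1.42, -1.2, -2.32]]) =[3.38, 3.05, 0.37]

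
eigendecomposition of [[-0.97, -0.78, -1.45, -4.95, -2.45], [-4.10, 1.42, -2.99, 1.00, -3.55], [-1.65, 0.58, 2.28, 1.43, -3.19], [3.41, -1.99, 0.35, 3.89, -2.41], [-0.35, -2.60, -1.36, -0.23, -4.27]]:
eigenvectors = [[-0.45+0.00j, 0.22+0.44j, (0.22-0.44j), 0.38-0.06j, 0.38+0.06j], [-0.55+0.00j, (-0.57+0j), (-0.57-0j), 0.58-0.17j, (0.58+0.17j)], [-0.25+0.00j, -0.23+0.19j, -0.23-0.19j, (-0.67+0j), -0.67-0.00j], [-0.09+0.00j, 0.29-0.46j, 0.29+0.46j, (-0.12+0.01j), (-0.12-0.01j)], [(-0.65+0j), 0.16-0.15j, 0.16+0.15j, -0.10+0.07j, (-0.1-0.07j)]]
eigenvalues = [(-7.27+0j), (2.32+4.09j), (2.32-4.09j), (2.49+0.31j), (2.49-0.31j)]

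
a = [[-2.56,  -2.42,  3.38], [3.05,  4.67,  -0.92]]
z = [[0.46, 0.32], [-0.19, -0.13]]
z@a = [[-0.2, 0.38, 1.26], [0.09, -0.15, -0.52]]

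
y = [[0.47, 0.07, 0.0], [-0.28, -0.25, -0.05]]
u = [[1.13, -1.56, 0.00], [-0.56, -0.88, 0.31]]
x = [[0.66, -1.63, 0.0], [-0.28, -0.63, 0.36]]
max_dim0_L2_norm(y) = 0.55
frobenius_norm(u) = 2.21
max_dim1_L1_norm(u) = 2.69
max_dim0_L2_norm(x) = 1.75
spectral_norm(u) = 1.98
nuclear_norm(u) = 2.97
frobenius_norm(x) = 1.92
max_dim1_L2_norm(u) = 1.93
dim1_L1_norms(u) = [2.69, 1.75]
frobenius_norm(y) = 0.61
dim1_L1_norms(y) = [0.54, 0.58]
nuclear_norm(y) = 0.76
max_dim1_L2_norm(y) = 0.48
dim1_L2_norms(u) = [1.93, 1.09]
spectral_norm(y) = 0.58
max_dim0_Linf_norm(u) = 1.56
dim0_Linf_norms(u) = [1.13, 1.56, 0.31]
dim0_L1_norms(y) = [0.75, 0.32, 0.05]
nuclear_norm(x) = 2.42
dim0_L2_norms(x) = [0.72, 1.75, 0.36]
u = y + x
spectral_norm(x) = 1.83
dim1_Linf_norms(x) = [1.63, 0.63]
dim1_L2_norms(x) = [1.76, 0.78]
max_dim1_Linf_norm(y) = 0.47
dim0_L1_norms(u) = [1.69, 2.44, 0.31]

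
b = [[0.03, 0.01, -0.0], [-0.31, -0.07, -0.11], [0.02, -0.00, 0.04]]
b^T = [[0.03, -0.31, 0.02], [0.01, -0.07, -0.00], [-0.0, -0.11, 0.04]]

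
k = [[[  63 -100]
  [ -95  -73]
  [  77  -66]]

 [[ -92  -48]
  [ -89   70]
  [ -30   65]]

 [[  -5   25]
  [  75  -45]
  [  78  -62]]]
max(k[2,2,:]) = 78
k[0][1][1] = -73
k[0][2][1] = -66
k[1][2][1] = 65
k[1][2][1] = 65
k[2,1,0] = 75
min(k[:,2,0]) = -30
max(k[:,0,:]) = 63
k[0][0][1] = -100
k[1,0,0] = -92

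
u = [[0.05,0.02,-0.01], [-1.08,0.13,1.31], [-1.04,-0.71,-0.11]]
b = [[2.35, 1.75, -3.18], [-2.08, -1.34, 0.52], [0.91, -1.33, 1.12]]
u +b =[[2.40, 1.77, -3.19],[-3.16, -1.21, 1.83],[-0.13, -2.04, 1.01]]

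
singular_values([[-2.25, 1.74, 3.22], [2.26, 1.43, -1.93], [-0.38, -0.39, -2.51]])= [5.26, 2.41, 1.57]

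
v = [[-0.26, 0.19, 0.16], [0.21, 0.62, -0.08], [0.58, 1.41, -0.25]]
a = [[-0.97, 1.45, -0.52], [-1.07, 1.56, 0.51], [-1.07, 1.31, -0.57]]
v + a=[[-1.23, 1.64, -0.36],[-0.86, 2.18, 0.43],[-0.49, 2.72, -0.82]]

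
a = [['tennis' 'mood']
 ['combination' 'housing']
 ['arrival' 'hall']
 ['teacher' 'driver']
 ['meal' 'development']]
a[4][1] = 'development'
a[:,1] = ['mood', 'housing', 'hall', 'driver', 'development']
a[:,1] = ['mood', 'housing', 'hall', 'driver', 'development']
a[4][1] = 'development'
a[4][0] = 'meal'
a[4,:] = ['meal', 'development']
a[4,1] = 'development'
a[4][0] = 'meal'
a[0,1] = 'mood'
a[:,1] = ['mood', 'housing', 'hall', 'driver', 'development']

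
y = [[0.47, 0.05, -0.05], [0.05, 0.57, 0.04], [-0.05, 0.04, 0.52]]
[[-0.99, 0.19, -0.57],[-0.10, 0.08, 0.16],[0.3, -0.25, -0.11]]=y @ [[-2.07, 0.35, -1.30],[-0.02, 0.15, 0.42],[0.37, -0.46, -0.36]]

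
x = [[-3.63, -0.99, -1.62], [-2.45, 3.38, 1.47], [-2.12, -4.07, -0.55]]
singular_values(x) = [5.84, 4.65, 1.41]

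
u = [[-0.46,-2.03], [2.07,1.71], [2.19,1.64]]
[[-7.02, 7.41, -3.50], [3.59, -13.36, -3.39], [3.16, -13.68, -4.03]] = u@ [[-1.38,-4.23,-3.77], [3.77,-2.69,2.58]]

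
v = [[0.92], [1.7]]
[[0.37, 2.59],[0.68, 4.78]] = v @ [[0.4, 2.81]]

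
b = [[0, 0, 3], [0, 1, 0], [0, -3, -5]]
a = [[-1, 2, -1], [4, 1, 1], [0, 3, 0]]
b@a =[[0, 9, 0], [4, 1, 1], [-12, -18, -3]]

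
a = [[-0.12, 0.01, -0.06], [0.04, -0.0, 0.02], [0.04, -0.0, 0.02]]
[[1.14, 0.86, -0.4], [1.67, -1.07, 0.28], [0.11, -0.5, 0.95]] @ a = [[-0.12, 0.01, -0.06], [-0.23, 0.02, -0.12], [0.0, 0.00, 0.0]]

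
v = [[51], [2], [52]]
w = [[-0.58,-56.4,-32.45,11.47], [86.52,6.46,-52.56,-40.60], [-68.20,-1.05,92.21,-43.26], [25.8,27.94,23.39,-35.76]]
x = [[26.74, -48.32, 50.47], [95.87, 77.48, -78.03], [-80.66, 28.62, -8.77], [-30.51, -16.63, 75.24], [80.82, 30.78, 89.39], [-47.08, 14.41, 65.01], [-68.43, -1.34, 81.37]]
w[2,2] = 92.21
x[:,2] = [50.47, -78.03, -8.77, 75.24, 89.39, 65.01, 81.37]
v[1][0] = 2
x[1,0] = 95.87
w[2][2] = 92.21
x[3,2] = 75.24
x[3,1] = -16.63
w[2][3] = -43.26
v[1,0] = 2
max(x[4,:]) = 89.39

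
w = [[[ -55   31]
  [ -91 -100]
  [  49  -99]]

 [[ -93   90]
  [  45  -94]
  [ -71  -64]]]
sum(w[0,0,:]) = -24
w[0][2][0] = 49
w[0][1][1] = -100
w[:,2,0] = [49, -71]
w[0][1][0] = -91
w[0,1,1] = -100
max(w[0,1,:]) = -91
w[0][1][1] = -100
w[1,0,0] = -93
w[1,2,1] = -64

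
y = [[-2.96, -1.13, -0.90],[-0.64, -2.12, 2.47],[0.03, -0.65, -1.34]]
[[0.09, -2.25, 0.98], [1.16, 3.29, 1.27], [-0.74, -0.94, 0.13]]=y @ [[-0.22, 0.68, -0.20], [0.10, -0.59, -0.42], [0.50, 1.0, 0.1]]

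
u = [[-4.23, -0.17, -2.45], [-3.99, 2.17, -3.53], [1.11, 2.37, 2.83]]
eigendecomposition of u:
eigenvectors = [[(-0.86+0j),-0.24+0.07j,-0.24-0.07j], [-0.42+0.00j,-0.10+0.66j,(-0.1-0.66j)], [(0.31+0j),0.70+0.00j,(0.7-0j)]]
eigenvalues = [(-3.43+0j), (2.1+2.32j), (2.1-2.32j)]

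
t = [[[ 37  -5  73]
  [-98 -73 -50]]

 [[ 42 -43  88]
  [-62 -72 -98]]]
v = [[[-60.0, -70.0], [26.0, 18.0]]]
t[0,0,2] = 73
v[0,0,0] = -60.0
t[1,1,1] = -72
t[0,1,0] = -98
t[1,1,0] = -62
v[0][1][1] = 18.0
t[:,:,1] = [[-5, -73], [-43, -72]]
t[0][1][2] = -50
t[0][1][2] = -50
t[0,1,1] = -73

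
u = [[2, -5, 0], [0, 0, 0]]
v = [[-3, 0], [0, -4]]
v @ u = [[-6, 15, 0], [0, 0, 0]]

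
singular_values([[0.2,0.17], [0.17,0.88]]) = [0.92, 0.16]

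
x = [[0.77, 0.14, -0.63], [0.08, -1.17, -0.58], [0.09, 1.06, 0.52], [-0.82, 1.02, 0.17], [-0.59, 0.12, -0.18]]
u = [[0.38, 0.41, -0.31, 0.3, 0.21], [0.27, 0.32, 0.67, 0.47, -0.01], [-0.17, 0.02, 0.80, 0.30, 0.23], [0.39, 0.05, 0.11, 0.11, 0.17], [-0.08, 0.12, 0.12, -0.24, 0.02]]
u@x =[[-0.07,-0.42,-0.63], [-0.09,0.85,0.07], [-0.44,1.13,0.52], [0.12,0.25,-0.23], [0.14,-0.27,-0.00]]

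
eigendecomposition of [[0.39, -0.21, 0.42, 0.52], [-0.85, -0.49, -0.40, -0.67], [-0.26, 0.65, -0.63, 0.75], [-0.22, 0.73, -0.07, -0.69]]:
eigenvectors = [[(-0.23-0.42j), (-0.23+0.42j), (-0.44+0j), 0.21+0.00j], [0.07+0.41j, 0.07-0.41j, (-0.04+0j), (-0.05+0j)], [0.66+0.00j, 0.66-0.00j, (0.9+0j), (-0.94+0j)], [(0.35+0.2j), 0.35-0.20j, 0.03+0.00j, 0.27+0.00j]]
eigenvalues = [(-0.08+0.8j), (-0.08-0.8j), (-0.51+0j), (-0.75+0j)]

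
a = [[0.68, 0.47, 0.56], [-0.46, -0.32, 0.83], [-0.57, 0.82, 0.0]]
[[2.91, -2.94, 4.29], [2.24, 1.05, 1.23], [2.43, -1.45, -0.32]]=a @[[-0.43, -1.66, 2.54],[2.66, -2.92, 1.37],[3.48, -0.78, 3.42]]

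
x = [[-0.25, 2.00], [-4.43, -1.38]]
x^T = [[-0.25, -4.43], [2.0, -1.38]]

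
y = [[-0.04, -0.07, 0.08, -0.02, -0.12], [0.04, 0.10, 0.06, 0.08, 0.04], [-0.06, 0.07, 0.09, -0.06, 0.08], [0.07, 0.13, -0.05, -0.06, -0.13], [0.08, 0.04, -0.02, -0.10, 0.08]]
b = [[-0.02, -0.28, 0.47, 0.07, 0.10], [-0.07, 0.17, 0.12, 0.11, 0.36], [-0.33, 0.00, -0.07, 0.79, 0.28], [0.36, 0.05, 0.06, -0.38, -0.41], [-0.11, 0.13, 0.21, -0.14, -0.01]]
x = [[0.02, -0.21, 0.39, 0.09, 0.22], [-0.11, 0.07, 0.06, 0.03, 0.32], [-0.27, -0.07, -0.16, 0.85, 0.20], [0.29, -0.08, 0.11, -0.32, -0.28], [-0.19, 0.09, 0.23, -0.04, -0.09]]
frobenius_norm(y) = 0.38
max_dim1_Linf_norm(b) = 0.79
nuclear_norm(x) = 2.30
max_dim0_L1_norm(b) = 1.49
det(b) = -0.01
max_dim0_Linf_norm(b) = 0.79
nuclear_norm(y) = 0.81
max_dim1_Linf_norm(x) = 0.85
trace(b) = -0.31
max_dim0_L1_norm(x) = 1.33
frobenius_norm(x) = 1.28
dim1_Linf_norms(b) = [0.47, 0.36, 0.79, 0.41, 0.21]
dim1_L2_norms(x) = [0.5, 0.35, 0.93, 0.53, 0.33]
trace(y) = 0.17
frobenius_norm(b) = 1.36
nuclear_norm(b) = 2.51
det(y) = -0.00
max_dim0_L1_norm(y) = 0.45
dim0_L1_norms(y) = [0.29, 0.41, 0.3, 0.32, 0.45]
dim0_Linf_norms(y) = [0.08, 0.13, 0.09, 0.1, 0.13]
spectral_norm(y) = 0.23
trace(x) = -0.48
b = x + y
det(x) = -0.00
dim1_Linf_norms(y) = [0.12, 0.1, 0.09, 0.13, 0.1]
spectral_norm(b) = 1.13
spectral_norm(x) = 1.06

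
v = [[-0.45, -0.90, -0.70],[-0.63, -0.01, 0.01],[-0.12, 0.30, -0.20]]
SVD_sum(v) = [[-0.56,-0.86,-0.65], [-0.14,-0.21,-0.16], [0.02,0.04,0.03]] + [[0.11, -0.06, -0.02], [-0.48, 0.26, 0.07], [-0.19, 0.1, 0.03]] + [[0.01, 0.02, -0.03], [-0.02, -0.06, 0.10], [0.05, 0.16, -0.26]]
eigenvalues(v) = [0.68, -0.97, -0.37]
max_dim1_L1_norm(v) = 2.05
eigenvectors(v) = [[-0.7, 0.83, -0.31], [0.64, 0.55, -0.57], [0.31, -0.08, 0.76]]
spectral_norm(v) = 1.25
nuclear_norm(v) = 2.18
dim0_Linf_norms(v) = [0.63, 0.9, 0.7]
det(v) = 0.25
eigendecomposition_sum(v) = [[0.24, -0.39, -0.19], [-0.22, 0.36, 0.18], [-0.11, 0.18, 0.09]] + [[-0.72, -0.47, -0.65], [-0.48, -0.31, -0.43], [0.07, 0.05, 0.07]] + [[0.04,-0.03,0.14],[0.06,-0.06,0.26],[-0.09,0.08,-0.35]]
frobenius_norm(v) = 1.43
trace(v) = -0.66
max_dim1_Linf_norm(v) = 0.9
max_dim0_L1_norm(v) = 1.21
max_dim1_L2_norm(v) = 1.23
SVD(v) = [[-0.97, 0.2, 0.12], [-0.23, -0.91, -0.35], [0.04, -0.37, 0.93]] @ diag([1.254663099167989, 0.6014629038067576, 0.32872919391273997]) @ [[0.46, 0.71, 0.53], [0.87, -0.47, -0.13], [0.16, 0.53, -0.84]]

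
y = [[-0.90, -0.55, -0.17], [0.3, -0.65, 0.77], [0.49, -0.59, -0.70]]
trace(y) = -2.25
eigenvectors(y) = [[-0.79+0.00j,(0.24-0.36j),0.24+0.36j], [-0.36+0.00j,(-0.66+0j),-0.66-0.00j], [(0.5+0j),(-0.14-0.6j),-0.14+0.60j]]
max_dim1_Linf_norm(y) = 0.9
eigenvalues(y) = [(-1.05+0j), (-0.6+0.87j), (-0.6-0.87j)]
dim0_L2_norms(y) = [1.07, 1.04, 1.05]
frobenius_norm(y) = 1.82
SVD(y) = [[-0.83, -0.42, 0.38], [0.56, -0.52, 0.65], [-0.07, 0.74, 0.66]] @ diag([1.0820745702945, 1.0405568764291273, 1.0350632885181612]) @ [[0.81, 0.13, 0.57], [0.56, 0.13, -0.82], [0.17, -0.98, -0.03]]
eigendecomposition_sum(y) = [[-0.65-0.00j, (-0.32+0j), 0.39-0.00j], [(-0.3-0j), (-0.15+0j), (0.18-0j)], [0.41+0.00j, (0.2-0j), -0.25+0.00j]] + [[(-0.12+0.16j), (-0.11-0.28j), -0.28+0.05j], [(0.3+0.02j), (-0.25+0.38j), 0.29+0.32j], [0.04+0.28j, -0.40-0.15j, -0.23+0.33j]] + [[-0.12-0.16j, -0.11+0.28j, (-0.28-0.05j)], [(0.3-0.02j), (-0.25-0.38j), 0.29-0.32j], [(0.04-0.28j), (-0.4+0.15j), (-0.23-0.33j)]]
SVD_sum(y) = [[-0.72, -0.11, -0.51], [0.49, 0.08, 0.35], [-0.06, -0.01, -0.05]] + [[-0.24, -0.05, 0.36], [-0.3, -0.07, 0.44], [0.43, 0.10, -0.63]] + [[0.07,-0.38,-0.01], [0.12,-0.66,-0.02], [0.12,-0.68,-0.02]]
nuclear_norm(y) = 3.16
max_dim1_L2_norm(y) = 1.07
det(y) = -1.17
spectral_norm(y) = 1.08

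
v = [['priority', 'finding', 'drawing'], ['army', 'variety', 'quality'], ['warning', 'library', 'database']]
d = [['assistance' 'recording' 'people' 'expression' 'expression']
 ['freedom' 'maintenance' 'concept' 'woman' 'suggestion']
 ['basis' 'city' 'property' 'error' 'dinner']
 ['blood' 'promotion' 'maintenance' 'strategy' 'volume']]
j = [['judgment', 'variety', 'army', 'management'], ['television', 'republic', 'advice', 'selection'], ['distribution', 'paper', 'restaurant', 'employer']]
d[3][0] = 'blood'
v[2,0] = 'warning'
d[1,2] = 'concept'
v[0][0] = 'priority'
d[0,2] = 'people'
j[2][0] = 'distribution'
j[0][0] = 'judgment'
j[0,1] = 'variety'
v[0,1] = 'finding'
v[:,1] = ['finding', 'variety', 'library']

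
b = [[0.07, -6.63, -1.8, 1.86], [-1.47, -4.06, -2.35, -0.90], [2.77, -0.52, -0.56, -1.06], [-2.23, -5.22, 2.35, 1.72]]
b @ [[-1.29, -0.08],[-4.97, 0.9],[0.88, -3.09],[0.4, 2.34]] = [[32.02, 3.94], [19.65, 1.62], [-1.91, -1.44], [31.58, -7.76]]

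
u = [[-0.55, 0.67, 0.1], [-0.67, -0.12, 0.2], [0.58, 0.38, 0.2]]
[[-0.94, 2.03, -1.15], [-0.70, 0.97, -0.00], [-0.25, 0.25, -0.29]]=u@[[0.61, -1.27, 0.36], [-0.63, 1.74, -1.47], [-1.84, 1.64, 0.32]]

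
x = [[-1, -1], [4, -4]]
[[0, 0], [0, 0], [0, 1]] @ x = [[0, 0], [0, 0], [4, -4]]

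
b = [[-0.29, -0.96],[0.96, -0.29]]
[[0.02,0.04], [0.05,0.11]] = b@[[0.04, 0.09], [-0.03, -0.07]]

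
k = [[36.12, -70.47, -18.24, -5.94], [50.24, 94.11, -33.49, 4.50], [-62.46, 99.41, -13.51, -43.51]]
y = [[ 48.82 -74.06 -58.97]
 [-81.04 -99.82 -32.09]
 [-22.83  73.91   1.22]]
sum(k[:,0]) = 23.9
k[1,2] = -33.49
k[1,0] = 50.24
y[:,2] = [-58.97, -32.09, 1.22]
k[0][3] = -5.94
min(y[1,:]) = -99.82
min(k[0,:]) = -70.47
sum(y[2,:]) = 52.3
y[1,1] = -99.82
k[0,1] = -70.47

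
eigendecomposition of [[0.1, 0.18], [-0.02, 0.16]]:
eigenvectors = [[(0.95+0j), (0.95-0j)], [0.16+0.27j, 0.16-0.27j]]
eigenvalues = [(0.13+0.05j), (0.13-0.05j)]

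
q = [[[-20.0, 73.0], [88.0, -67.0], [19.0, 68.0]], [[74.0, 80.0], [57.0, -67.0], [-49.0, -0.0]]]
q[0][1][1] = -67.0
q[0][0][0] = -20.0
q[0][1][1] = -67.0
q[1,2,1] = -0.0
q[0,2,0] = 19.0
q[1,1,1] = -67.0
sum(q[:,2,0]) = -30.0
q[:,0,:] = [[-20.0, 73.0], [74.0, 80.0]]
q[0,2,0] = 19.0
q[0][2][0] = 19.0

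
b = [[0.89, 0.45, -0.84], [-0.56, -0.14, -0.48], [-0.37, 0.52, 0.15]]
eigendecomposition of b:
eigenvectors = [[-0.88+0.00j, -0.01-0.44j, -0.01+0.44j], [0.22+0.00j, (0.72+0j), 0.72-0.00j], [(0.42+0j), 0.01-0.54j, (0.01+0.54j)]]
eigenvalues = [(1.18+0j), (-0.14+0.7j), (-0.14-0.7j)]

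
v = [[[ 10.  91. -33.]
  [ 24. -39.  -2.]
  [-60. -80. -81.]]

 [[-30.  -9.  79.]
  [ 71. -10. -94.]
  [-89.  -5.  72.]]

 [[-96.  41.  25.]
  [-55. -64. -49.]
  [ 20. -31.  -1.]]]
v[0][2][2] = -81.0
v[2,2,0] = 20.0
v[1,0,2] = 79.0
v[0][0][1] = 91.0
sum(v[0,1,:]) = -17.0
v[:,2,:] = [[-60.0, -80.0, -81.0], [-89.0, -5.0, 72.0], [20.0, -31.0, -1.0]]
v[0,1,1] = -39.0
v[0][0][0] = 10.0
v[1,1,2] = -94.0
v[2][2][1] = -31.0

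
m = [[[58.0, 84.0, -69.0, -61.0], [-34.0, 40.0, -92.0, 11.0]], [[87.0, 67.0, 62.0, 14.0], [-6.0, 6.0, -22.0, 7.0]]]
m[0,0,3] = -61.0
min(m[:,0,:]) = -69.0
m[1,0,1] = 67.0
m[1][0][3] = 14.0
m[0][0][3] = -61.0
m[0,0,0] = 58.0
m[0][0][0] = 58.0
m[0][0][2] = -69.0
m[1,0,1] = 67.0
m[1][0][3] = 14.0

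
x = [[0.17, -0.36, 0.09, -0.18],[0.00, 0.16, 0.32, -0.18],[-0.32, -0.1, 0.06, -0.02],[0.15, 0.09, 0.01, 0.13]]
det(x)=0.007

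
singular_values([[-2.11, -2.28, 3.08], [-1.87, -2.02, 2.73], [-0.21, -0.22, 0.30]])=[5.86, 0.0, 0.0]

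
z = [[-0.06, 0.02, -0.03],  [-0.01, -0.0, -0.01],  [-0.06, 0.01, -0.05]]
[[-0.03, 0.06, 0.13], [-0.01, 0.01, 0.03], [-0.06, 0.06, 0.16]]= z @ [[-0.56, -0.31, -1.21], [-0.8, 1.12, 0.17], [1.62, -0.65, -1.66]]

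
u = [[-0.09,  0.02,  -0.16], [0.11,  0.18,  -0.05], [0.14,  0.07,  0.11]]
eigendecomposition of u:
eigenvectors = [[-0.61+0.00j, (-0.3+0.33j), -0.30-0.33j], [(0.6+0j), 0.66+0.00j, 0.66-0.00j], [0.51+0.00j, (0.56-0.23j), 0.56+0.23j]]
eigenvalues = [(0.02+0j), (0.09+0.07j), (0.09-0.07j)]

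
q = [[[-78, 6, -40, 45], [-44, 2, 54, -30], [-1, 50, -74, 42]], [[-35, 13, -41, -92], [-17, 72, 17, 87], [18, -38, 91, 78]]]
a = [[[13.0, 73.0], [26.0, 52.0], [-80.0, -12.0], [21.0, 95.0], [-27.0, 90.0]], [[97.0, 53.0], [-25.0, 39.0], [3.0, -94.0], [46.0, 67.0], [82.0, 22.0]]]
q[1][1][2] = 17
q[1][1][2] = 17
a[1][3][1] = 67.0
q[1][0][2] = -41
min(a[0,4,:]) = -27.0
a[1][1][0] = -25.0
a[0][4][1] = 90.0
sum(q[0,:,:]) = -68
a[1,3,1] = 67.0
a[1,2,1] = -94.0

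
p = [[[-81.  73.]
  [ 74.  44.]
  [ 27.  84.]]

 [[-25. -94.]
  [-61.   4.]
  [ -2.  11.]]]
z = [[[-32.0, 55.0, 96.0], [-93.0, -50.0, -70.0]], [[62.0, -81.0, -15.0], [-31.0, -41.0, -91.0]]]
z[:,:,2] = [[96.0, -70.0], [-15.0, -91.0]]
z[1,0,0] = 62.0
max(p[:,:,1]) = 84.0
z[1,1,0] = -31.0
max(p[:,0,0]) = -25.0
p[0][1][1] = 44.0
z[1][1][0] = -31.0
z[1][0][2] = -15.0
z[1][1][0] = -31.0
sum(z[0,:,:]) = -94.0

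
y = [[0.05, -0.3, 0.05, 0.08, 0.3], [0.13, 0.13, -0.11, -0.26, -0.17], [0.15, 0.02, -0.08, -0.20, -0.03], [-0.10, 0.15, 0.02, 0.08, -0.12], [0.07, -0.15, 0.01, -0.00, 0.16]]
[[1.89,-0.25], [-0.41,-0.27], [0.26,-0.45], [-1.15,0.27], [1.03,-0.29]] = y @ [[-1.65, -3.69],[-5.04, -1.87],[-3.53, 5.55],[-2.04, -2.59],[2.68, -2.31]]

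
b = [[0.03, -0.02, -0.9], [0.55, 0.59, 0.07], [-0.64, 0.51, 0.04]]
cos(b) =[[0.72, 0.22, 0.04],[-0.14, 0.81, 0.21],[-0.1, -0.16, 0.7]]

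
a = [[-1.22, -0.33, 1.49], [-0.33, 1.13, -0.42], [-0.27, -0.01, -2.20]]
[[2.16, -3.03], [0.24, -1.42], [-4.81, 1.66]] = a @ [[0.51, 1.63], [1.15, -1.13], [2.12, -0.95]]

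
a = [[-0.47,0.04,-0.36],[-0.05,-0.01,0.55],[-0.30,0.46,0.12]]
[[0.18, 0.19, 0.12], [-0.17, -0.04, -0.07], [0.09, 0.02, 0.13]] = a @ [[-0.13, -0.35, -0.14],[0.19, -0.15, 0.22],[-0.31, -0.10, -0.14]]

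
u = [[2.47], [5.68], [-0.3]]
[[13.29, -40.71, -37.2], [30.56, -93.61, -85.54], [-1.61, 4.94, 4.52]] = u@[[5.38,-16.48,-15.06]]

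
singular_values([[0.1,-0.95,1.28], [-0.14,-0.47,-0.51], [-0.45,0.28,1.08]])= [1.82, 1.02, 0.39]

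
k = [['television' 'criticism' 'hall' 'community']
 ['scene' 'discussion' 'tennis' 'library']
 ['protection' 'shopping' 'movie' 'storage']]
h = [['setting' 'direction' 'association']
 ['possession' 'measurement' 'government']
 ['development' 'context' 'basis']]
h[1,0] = 'possession'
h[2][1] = 'context'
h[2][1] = 'context'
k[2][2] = 'movie'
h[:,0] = ['setting', 'possession', 'development']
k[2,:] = ['protection', 'shopping', 'movie', 'storage']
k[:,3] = ['community', 'library', 'storage']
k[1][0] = 'scene'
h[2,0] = 'development'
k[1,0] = 'scene'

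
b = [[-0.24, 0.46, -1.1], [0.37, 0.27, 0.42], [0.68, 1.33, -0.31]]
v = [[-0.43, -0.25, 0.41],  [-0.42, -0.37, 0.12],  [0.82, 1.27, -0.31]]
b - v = [[0.19, 0.71, -1.51], [0.79, 0.64, 0.30], [-0.14, 0.06, 0.00]]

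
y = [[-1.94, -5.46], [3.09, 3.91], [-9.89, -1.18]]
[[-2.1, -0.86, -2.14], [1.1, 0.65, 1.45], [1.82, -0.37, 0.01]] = y @ [[-0.24, 0.02, -0.05], [0.47, 0.15, 0.41]]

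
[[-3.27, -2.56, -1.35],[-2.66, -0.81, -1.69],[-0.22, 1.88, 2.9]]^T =[[-3.27, -2.66, -0.22], [-2.56, -0.81, 1.88], [-1.35, -1.69, 2.90]]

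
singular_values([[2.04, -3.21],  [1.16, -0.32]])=[3.91, 0.79]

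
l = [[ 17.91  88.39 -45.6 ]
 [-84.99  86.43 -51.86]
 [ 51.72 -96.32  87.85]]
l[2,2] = 87.85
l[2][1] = -96.32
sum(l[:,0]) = -15.36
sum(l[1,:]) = -50.41999999999999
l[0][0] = 17.91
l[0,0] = 17.91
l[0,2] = -45.6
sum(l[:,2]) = -9.610000000000014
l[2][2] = 87.85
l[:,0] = [17.91, -84.99, 51.72]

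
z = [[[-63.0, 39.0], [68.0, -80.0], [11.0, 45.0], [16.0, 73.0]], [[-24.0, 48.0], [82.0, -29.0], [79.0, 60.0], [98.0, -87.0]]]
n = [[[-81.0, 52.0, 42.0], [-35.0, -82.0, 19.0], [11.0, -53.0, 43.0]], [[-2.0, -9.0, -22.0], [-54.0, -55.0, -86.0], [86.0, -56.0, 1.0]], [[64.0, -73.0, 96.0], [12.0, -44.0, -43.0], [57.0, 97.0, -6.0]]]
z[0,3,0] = 16.0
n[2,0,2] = 96.0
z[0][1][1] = -80.0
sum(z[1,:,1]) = -8.0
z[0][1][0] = 68.0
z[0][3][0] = 16.0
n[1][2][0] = 86.0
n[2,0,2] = 96.0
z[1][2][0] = 79.0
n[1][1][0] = -54.0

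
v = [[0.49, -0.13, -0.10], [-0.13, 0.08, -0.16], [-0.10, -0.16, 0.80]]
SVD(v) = [[-0.21, 0.93, 0.29], [-0.17, -0.33, 0.93], [0.96, 0.15, 0.22]] @ diag([0.8490753625329922, 0.5201638683817505, 0.0007607690852574224]) @ [[-0.21, -0.17, 0.96], [0.93, -0.33, 0.15], [0.29, 0.93, 0.22]]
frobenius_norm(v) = 1.00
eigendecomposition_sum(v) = [[0.00, 0.0, 0.00], [0.0, 0.00, 0.00], [0.00, 0.00, 0.0]] + [[0.45,-0.16,0.07], [-0.16,0.06,-0.02], [0.07,-0.02,0.01]] + [[0.04, 0.03, -0.17],[0.03, 0.02, -0.14],[-0.17, -0.14, 0.79]]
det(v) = 0.00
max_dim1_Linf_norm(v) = 0.8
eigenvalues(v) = [0.0, 0.52, 0.85]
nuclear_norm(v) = 1.37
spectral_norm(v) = 0.85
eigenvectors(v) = [[-0.29,  -0.93,  -0.21], [-0.93,  0.33,  -0.17], [-0.22,  -0.15,  0.96]]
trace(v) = 1.37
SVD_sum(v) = [[0.04,0.03,-0.17], [0.03,0.02,-0.14], [-0.17,-0.14,0.79]] + [[0.45, -0.16, 0.07], [-0.16, 0.06, -0.02], [0.07, -0.02, 0.01]] + [[0.0, 0.00, 0.0], [0.00, 0.00, 0.0], [0.0, 0.00, 0.00]]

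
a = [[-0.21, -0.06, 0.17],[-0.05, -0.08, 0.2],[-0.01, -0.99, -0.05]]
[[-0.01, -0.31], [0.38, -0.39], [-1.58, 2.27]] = a @[[2.11, -0.24],[1.42, -2.15],[3.02, -2.85]]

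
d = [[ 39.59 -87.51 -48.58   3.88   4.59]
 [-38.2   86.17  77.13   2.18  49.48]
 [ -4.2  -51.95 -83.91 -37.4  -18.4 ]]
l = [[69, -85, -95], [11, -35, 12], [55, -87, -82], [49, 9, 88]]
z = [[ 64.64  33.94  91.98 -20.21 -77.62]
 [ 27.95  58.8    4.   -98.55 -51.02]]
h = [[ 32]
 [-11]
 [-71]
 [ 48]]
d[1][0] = -38.2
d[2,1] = -51.95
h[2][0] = -71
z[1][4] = -51.02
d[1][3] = 2.18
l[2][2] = -82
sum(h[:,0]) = -2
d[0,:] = [39.59, -87.51, -48.58, 3.88, 4.59]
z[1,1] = 58.8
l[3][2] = 88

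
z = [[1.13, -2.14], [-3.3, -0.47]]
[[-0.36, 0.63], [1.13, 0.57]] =z@ [[-0.34, -0.12], [-0.01, -0.36]]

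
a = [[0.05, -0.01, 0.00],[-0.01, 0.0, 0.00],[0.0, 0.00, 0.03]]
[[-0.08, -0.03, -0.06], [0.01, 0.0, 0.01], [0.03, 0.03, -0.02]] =a @ [[-1.46, -0.31, -1.23], [0.45, 1.15, 0.25], [0.85, 0.97, -0.79]]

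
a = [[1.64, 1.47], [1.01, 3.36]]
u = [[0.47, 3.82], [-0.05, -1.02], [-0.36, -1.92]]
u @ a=[[4.63, 13.53], [-1.11, -3.5], [-2.53, -6.98]]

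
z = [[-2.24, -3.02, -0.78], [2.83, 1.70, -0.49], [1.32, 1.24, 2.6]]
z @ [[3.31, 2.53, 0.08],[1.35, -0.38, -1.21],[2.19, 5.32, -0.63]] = [[-13.20, -8.67, 3.97],[10.59, 3.91, -1.52],[11.74, 16.7, -3.03]]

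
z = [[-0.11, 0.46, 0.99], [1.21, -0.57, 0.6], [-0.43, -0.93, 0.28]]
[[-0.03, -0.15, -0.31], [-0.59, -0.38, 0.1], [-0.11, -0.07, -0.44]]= z@[[-0.31, -0.17, 0.36], [0.21, 0.09, 0.2], [-0.16, -0.21, -0.37]]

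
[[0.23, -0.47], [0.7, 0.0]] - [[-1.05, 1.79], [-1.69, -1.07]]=[[1.28, -2.26],[2.39, 1.07]]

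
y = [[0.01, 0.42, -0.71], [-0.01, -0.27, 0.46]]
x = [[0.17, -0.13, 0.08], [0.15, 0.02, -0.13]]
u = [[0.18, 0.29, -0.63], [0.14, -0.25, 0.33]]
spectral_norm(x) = 0.24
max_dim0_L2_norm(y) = 0.85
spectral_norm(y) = 0.98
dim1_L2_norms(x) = [0.23, 0.2]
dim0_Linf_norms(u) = [0.18, 0.29, 0.63]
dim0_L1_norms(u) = [0.32, 0.54, 0.96]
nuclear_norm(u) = 1.03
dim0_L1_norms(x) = [0.32, 0.15, 0.21]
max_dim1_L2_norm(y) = 0.82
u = y + x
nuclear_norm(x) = 0.42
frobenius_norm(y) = 0.98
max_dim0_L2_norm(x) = 0.23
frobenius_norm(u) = 0.84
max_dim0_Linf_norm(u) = 0.63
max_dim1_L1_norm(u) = 1.1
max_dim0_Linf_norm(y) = 0.71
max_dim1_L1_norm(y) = 1.14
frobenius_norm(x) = 0.30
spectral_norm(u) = 0.81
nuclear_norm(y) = 0.99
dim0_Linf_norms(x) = [0.17, 0.13, 0.13]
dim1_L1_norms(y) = [1.14, 0.74]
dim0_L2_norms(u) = [0.23, 0.38, 0.71]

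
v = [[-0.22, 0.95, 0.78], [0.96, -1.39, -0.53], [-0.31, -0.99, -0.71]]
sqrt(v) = [[0.56+0.25j, (0.17-0.65j), (0.4-0.34j)], [0.55-0.38j, 0.29+1.00j, 0.14+0.53j], [(-0.63-0.19j), (-0.42+0.5j), 0.03+0.26j]]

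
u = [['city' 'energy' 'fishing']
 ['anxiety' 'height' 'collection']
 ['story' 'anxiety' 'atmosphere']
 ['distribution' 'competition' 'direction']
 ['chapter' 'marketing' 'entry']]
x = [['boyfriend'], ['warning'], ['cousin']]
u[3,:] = ['distribution', 'competition', 'direction']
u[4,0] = 'chapter'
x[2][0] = 'cousin'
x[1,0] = 'warning'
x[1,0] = 'warning'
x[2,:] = ['cousin']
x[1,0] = 'warning'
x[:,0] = ['boyfriend', 'warning', 'cousin']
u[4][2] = 'entry'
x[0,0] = 'boyfriend'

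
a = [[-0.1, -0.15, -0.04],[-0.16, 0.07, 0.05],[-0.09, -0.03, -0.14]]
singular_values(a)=[0.23, 0.18, 0.11]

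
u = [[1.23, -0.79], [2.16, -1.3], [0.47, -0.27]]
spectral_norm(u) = 2.96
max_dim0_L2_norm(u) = 2.53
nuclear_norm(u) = 3.00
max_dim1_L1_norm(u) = 3.46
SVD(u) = [[-0.49, 0.84], [-0.85, -0.41], [-0.18, -0.37]] @ diag([2.9639203891408306, 0.03969794497536385]) @ [[-0.85, 0.52],[-0.52, -0.85]]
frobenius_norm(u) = 2.96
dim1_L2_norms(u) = [1.46, 2.52, 0.54]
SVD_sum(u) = [[1.25, -0.76], [2.15, -1.31], [0.46, -0.28]] + [[-0.02, -0.03], [0.01, 0.01], [0.01, 0.01]]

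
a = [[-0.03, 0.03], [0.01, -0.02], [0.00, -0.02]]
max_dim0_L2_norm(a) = 0.04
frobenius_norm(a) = 0.05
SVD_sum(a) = [[-0.02, 0.03], [0.01, -0.02], [0.01, -0.01]] + [[-0.01, -0.0], [-0.00, -0.0], [-0.01, -0.01]]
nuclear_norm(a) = 0.06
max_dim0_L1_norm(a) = 0.07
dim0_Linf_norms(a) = [0.03, 0.03]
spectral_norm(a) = 0.05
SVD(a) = [[-0.84, -0.47], [0.44, -0.27], [0.32, -0.84]] @ diag([0.05004337756448418, 0.013987864809844298]) @ [[0.59, -0.81],[0.81, 0.59]]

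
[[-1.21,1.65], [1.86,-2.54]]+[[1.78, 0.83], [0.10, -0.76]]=[[0.57, 2.48], [1.96, -3.30]]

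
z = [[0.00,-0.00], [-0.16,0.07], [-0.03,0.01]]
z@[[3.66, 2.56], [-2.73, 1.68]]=[[0.00, 0.0],[-0.78, -0.29],[-0.14, -0.06]]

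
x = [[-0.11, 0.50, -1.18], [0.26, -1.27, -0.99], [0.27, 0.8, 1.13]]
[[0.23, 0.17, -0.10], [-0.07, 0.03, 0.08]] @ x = [[-0.01, -0.18, -0.55],  [0.04, -0.01, 0.14]]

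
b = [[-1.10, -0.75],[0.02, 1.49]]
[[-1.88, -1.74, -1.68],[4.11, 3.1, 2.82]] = b @ [[-0.17, 0.16, 0.24], [2.76, 2.08, 1.89]]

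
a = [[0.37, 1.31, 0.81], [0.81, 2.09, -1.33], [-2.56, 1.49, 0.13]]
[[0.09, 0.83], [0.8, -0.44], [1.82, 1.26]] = a@ [[-0.50, -0.28], [0.39, 0.31], [-0.29, 0.65]]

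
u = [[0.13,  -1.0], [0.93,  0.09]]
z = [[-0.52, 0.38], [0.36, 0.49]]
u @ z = [[-0.43, -0.44], [-0.45, 0.40]]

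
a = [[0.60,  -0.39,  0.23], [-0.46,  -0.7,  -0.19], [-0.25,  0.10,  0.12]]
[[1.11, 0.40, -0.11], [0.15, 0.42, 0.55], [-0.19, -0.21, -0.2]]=a @ [[0.82, 0.36, 0.02], [-1.01, -0.72, -0.45], [0.97, -0.41, -1.29]]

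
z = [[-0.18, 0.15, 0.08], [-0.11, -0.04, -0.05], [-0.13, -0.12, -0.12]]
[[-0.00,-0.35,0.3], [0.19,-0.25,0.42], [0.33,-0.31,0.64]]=z@[[-0.95, 2.08, -3.12],[-0.51, -0.01, -1.49],[-1.22, 0.35, -0.43]]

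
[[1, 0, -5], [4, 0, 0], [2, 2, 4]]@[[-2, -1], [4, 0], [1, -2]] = [[-7, 9], [-8, -4], [8, -10]]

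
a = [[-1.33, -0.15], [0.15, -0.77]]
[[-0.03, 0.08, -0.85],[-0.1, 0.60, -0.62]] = a @[[0.01, 0.03, 0.54],[0.13, -0.77, 0.91]]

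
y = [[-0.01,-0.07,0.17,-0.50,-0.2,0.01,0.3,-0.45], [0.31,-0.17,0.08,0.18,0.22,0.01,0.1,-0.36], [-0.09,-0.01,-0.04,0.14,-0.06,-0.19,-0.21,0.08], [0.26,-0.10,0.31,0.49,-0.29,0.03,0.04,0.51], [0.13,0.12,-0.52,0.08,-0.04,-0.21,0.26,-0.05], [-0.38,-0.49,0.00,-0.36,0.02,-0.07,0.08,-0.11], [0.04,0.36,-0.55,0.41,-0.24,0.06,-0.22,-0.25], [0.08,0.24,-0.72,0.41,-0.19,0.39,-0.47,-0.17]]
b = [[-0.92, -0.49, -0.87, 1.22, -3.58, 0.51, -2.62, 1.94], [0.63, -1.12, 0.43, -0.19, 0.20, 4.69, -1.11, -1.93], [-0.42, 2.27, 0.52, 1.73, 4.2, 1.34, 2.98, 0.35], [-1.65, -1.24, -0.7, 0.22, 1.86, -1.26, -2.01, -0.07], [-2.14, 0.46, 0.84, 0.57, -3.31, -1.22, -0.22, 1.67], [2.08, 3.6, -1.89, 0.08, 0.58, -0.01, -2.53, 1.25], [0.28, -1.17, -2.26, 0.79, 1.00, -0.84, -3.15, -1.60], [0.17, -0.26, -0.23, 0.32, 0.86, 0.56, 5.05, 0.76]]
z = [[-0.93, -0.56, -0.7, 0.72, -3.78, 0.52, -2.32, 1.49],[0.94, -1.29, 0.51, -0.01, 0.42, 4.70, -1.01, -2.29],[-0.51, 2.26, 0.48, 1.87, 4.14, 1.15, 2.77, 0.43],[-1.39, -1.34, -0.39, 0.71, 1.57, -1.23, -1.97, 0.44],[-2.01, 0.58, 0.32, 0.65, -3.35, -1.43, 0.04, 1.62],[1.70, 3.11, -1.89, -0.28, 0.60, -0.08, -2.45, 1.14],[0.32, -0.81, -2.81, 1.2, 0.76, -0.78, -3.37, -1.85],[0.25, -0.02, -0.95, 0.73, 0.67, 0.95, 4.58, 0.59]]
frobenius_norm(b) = 14.35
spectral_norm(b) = 8.95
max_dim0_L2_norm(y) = 1.11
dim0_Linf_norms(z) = [2.01, 3.11, 2.81, 1.87, 4.14, 4.7, 4.58, 2.29]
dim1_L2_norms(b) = [5.2, 5.37, 6.09, 3.73, 4.59, 5.4, 4.62, 5.23]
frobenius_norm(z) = 14.09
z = y + b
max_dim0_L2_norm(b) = 7.93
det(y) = -0.00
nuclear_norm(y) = 5.17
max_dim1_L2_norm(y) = 1.09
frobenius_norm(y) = 2.18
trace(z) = -7.24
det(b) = 10180.10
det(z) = 7226.49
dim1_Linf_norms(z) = [3.78, 4.7, 4.14, 1.97, 3.35, 3.11, 3.37, 4.58]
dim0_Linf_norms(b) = [2.14, 3.6, 2.26, 1.73, 4.2, 4.69, 5.05, 1.94]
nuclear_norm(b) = 34.34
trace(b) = -7.01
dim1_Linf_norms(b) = [3.58, 4.69, 4.2, 2.01, 3.31, 3.6, 3.15, 5.05]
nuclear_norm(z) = 33.98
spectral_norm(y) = 1.52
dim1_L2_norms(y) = [0.79, 0.59, 0.35, 0.87, 0.65, 0.73, 0.88, 1.09]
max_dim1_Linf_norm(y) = 0.72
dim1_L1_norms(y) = [1.71, 1.43, 0.82, 2.03, 1.41, 1.51, 2.13, 2.67]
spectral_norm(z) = 8.62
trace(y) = -0.23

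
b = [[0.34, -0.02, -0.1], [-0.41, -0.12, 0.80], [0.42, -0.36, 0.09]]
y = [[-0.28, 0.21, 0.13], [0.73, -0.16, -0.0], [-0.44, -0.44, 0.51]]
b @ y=[[-0.07,0.12,-0.01], [-0.32,-0.42,0.35], [-0.42,0.11,0.1]]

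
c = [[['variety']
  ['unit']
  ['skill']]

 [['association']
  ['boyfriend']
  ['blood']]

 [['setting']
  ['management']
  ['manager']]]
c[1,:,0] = ['association', 'boyfriend', 'blood']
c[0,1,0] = 'unit'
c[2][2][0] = 'manager'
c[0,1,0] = 'unit'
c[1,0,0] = 'association'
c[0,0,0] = 'variety'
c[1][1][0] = 'boyfriend'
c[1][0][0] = 'association'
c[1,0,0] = 'association'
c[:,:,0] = [['variety', 'unit', 'skill'], ['association', 'boyfriend', 'blood'], ['setting', 'management', 'manager']]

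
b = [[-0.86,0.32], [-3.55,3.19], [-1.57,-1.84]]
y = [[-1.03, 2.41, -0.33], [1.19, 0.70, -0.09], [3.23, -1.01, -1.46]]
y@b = [[-7.15, 7.97], [-3.37, 2.78], [3.1, 0.50]]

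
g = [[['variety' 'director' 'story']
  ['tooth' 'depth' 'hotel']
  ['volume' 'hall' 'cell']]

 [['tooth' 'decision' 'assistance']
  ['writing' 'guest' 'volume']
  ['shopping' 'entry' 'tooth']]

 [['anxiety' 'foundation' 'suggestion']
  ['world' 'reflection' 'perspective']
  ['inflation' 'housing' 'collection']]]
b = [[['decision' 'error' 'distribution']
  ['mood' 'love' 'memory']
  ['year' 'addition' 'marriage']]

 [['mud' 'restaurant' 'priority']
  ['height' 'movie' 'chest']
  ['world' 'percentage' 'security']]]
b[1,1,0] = 'height'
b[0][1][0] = 'mood'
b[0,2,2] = 'marriage'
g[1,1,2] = 'volume'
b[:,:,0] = [['decision', 'mood', 'year'], ['mud', 'height', 'world']]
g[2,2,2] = 'collection'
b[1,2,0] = 'world'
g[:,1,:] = [['tooth', 'depth', 'hotel'], ['writing', 'guest', 'volume'], ['world', 'reflection', 'perspective']]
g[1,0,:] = ['tooth', 'decision', 'assistance']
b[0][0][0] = 'decision'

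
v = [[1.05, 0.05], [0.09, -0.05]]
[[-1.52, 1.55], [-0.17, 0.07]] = v @ [[-1.48,1.42], [0.69,1.17]]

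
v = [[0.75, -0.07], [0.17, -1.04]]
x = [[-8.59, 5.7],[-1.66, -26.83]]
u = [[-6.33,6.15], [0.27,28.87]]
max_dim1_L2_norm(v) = 1.05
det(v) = -0.77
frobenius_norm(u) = 30.19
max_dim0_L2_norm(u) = 29.52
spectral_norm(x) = 27.43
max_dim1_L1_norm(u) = 29.14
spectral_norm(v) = 1.08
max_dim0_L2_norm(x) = 27.43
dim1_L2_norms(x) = [10.31, 26.88]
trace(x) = -35.42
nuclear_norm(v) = 1.79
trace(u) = 22.54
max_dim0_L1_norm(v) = 1.11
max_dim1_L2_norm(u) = 28.87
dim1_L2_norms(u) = [8.83, 28.87]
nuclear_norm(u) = 35.78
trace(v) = -0.29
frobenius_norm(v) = 1.30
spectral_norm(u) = 29.54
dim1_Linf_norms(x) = [8.59, 26.83]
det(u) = -184.41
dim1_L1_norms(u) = [12.48, 29.14]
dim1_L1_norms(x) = [14.29, 28.49]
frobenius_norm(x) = 28.79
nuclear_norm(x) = 36.18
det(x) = 239.93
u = v @ x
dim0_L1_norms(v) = [0.92, 1.11]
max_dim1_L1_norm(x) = 28.49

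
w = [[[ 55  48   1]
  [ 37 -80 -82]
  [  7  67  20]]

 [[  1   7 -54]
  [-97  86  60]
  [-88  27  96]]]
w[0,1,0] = 37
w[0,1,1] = -80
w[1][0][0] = 1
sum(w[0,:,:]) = 73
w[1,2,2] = 96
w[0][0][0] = 55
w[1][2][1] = 27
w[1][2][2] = 96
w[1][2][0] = -88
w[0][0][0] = 55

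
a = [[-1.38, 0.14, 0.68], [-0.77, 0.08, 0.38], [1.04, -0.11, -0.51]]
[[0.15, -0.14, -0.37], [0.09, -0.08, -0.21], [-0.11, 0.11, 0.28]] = a @ [[0.23, 0.0, -0.1], [-0.61, -0.5, -0.68], [0.82, -0.11, -0.61]]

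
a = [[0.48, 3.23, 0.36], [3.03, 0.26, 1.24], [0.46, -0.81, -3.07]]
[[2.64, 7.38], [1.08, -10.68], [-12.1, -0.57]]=a @ [[-1.17, -3.33], [0.59, 2.90], [3.61, -1.08]]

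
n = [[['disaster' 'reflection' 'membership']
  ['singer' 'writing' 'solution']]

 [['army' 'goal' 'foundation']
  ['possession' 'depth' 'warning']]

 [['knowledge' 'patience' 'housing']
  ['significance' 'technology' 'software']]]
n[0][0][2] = 'membership'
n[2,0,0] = 'knowledge'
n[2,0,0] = 'knowledge'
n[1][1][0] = 'possession'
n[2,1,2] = 'software'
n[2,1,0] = 'significance'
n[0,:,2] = ['membership', 'solution']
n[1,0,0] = 'army'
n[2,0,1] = 'patience'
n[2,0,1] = 'patience'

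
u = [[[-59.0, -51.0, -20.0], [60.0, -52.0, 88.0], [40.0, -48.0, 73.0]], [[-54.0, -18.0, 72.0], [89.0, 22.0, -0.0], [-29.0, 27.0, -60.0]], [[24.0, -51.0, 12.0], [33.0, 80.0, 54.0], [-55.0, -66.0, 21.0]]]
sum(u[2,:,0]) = 2.0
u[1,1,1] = 22.0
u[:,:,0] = [[-59.0, 60.0, 40.0], [-54.0, 89.0, -29.0], [24.0, 33.0, -55.0]]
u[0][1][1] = -52.0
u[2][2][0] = -55.0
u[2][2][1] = -66.0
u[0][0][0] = -59.0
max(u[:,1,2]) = 88.0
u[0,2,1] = -48.0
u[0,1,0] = 60.0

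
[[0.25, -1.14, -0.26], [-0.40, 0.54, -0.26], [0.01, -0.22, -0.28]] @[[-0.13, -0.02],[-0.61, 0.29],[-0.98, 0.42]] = [[0.92, -0.44], [-0.02, 0.06], [0.41, -0.18]]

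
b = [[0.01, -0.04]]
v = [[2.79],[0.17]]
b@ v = [[0.02]]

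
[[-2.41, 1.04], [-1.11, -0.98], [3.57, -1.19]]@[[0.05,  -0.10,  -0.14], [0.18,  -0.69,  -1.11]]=[[0.07,-0.48,-0.82], [-0.23,0.79,1.24], [-0.04,0.46,0.82]]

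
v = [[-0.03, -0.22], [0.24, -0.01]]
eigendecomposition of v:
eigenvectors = [[(0.03-0.69j), (0.03+0.69j)], [(-0.72+0j), (-0.72-0j)]]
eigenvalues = [(-0.02+0.23j), (-0.02-0.23j)]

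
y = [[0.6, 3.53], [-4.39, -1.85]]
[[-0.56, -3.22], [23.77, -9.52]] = y@[[-5.76, 2.75],[0.82, -1.38]]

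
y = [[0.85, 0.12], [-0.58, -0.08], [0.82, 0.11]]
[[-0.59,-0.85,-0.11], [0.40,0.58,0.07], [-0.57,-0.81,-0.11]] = y @ [[-0.75, -0.6, -0.18],[0.39, -2.85, 0.37]]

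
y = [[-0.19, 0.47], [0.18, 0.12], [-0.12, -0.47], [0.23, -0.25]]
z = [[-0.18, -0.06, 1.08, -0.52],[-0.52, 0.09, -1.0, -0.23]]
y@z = [[-0.21,0.05,-0.68,-0.01], [-0.09,0.00,0.07,-0.12], [0.27,-0.04,0.34,0.17], [0.09,-0.04,0.5,-0.06]]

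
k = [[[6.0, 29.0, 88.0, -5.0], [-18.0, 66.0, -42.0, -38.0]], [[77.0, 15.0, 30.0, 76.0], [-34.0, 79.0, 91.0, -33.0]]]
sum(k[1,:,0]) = 43.0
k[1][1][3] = -33.0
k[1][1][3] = -33.0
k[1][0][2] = 30.0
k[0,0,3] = -5.0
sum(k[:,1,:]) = 71.0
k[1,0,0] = 77.0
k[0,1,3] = -38.0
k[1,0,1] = 15.0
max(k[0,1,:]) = 66.0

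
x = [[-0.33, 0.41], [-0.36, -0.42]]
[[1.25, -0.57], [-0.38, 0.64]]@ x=[[-0.21, 0.75], [-0.10, -0.42]]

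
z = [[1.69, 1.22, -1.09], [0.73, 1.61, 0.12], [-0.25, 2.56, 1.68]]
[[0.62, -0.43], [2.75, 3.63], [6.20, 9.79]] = z@[[-1.05, 0.14], [2.17, 1.98], [0.23, 2.83]]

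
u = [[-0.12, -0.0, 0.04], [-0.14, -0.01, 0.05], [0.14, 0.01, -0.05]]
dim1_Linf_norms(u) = [0.12, 0.14, 0.14]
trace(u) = -0.18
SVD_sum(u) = [[-0.12, -0.01, 0.04],[-0.14, -0.01, 0.05],[0.14, 0.01, -0.05]] + [[-0.00, 0.01, -0.0], [0.00, -0.00, 0.0], [-0.0, 0.0, -0.00]] + [[-0.0, -0.00, -0.00], [0.00, 0.00, 0.00], [0.00, 0.00, 0.0]]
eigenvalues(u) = [-0.17, -0.01, -0.0]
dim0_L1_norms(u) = [0.4, 0.02, 0.14]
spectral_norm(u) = 0.25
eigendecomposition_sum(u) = [[-0.12, -0.00, 0.04], [-0.15, -0.00, 0.05], [0.15, 0.0, -0.05]] + [[-0.0, 0.00, 0.00], [0.01, -0.01, -0.00], [-0.01, 0.01, 0.0]] + [[0.00, -0.00, -0.00], [0.00, -0.0, -0.0], [0.00, -0.00, -0.0]]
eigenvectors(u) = [[-0.49, -0.25, 0.3], [-0.62, 0.69, 0.30], [0.62, -0.69, 0.9]]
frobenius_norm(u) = 0.25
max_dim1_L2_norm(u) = 0.15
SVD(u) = [[-0.51, 0.86, -0.0], [-0.61, -0.36, 0.71], [0.61, 0.36, 0.71]] @ diag([0.24564540605250304, 0.007637701571868066, 1.6112313430102385e-19]) @ [[0.94,0.05,-0.33],[-0.14,0.95,-0.27],[0.30,0.3,0.9]]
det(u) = 0.00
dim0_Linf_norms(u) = [0.14, 0.01, 0.05]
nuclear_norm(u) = 0.25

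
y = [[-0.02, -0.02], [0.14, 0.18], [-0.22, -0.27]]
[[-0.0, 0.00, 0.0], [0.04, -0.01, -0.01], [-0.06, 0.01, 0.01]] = y@[[0.02, -0.08, 0.00], [0.22, 0.02, -0.05]]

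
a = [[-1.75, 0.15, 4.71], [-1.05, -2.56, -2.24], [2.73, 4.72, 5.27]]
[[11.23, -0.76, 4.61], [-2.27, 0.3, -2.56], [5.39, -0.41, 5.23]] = a @ [[-1.25, 0.26, -0.49],[-0.29, -0.17, 0.52],[1.93, -0.06, 0.78]]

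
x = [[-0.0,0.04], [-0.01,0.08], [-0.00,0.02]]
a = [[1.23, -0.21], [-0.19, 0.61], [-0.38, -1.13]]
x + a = [[1.23, -0.17], [-0.2, 0.69], [-0.38, -1.11]]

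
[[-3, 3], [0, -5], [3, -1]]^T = [[-3, 0, 3], [3, -5, -1]]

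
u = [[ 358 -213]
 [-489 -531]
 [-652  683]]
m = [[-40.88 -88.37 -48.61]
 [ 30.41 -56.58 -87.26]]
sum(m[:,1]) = -144.95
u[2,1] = 683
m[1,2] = -87.26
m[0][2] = -48.61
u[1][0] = -489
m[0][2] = -48.61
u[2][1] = 683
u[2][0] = -652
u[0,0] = 358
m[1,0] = 30.41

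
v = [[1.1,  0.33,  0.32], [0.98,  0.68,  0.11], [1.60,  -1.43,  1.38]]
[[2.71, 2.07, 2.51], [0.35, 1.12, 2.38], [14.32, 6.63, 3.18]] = v @ [[2.84, 2.37, 0.32], [-4.05, -1.80, 2.33], [2.89, 0.19, 4.35]]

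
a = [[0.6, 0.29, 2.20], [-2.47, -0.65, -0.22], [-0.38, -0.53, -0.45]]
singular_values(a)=[2.94, 1.92, 0.38]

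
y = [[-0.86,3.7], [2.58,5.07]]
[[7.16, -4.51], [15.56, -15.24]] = y@[[1.53, -2.41], [2.29, -1.78]]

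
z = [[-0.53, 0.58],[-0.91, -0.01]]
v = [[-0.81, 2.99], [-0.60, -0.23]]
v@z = [[-2.29,-0.50], [0.53,-0.35]]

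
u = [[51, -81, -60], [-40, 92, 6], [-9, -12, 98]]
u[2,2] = 98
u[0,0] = 51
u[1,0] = -40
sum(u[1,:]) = 58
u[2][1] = -12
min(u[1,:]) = -40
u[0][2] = -60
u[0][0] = 51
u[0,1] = -81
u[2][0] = -9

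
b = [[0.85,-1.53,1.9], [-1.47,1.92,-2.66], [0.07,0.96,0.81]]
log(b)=[[(-0.86+2.63j), -1.56+1.88j, 0.90+0.02j], [-1.02+0.73j, 0.57+0.52j, -1.27+0.01j], [0.41-0.87j, (0.73-0.62j), (0.27-0.01j)]]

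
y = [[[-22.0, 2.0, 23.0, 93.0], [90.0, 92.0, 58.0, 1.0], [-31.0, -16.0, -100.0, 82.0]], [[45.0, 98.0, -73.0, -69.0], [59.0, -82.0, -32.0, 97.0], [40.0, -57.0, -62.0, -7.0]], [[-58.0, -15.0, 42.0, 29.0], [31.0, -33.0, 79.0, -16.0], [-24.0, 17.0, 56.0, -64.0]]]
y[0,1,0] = 90.0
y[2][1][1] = -33.0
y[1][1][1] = -82.0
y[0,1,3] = 1.0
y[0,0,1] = 2.0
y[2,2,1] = 17.0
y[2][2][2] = 56.0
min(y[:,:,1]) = -82.0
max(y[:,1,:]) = 97.0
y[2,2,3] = -64.0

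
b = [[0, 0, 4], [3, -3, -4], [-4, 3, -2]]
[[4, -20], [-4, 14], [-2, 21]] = b @ [[0, -5], [0, -3], [1, -5]]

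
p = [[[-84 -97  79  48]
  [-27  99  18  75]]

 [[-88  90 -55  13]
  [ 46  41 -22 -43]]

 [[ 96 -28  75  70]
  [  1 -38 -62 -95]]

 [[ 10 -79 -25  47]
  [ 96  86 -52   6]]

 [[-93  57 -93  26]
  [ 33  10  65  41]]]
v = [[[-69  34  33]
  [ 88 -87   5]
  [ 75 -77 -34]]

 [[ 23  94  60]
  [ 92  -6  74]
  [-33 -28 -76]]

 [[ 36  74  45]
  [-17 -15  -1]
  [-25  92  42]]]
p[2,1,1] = -38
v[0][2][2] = -34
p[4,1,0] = 33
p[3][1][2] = -52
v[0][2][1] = -77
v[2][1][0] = -17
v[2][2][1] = 92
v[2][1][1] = -15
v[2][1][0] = -17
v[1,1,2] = 74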